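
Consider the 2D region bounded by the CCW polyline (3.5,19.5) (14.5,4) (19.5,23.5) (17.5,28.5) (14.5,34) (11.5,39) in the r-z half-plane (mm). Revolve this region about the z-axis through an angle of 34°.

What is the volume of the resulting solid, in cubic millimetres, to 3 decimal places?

Profile (r,z), 6 vertices: (3.5,19.5) (14.5,4) (19.5,23.5) (17.5,28.5) (14.5,34) (11.5,39)
edge 0: (3.5,19.5)→(14.5,4)  cross = 3.5·4 − 14.5·19.5 = -268.7500; (r_i+r_j)·cross = 18·-268.7500 = -4837.5000
edge 1: (14.5,4)→(19.5,23.5)  cross = 14.5·23.5 − 19.5·4 = 262.7500; (r_i+r_j)·cross = 34·262.7500 = 8933.5000
edge 2: (19.5,23.5)→(17.5,28.5)  cross = 19.5·28.5 − 17.5·23.5 = 144.5000; (r_i+r_j)·cross = 37·144.5000 = 5346.5000
edge 3: (17.5,28.5)→(14.5,34)  cross = 17.5·34 − 14.5·28.5 = 181.7500; (r_i+r_j)·cross = 32·181.7500 = 5816.0000
edge 4: (14.5,34)→(11.5,39)  cross = 14.5·39 − 11.5·34 = 174.5000; (r_i+r_j)·cross = 26·174.5000 = 4537.0000
edge 5: (11.5,39)→(3.5,19.5)  cross = 11.5·19.5 − 3.5·39 = 87.7500; (r_i+r_j)·cross = 15·87.7500 = 1316.2500
Σcross = 582.5000 → A = |Σcross|/2 = 291.2500 mm²
Σ(r_i+r_j)·cross = 21111.7500 → first moment M = |Σ|/6 = 3518.6250
R_c = M/A = 3518.6250/291.2500 = 12.0811 mm
θ = 34° = 0.593412 rad
V = θ·R_c·A = 0.593412·12.0811·291.2500 = 2087.994 mm³

Volume = 2087.994 mm³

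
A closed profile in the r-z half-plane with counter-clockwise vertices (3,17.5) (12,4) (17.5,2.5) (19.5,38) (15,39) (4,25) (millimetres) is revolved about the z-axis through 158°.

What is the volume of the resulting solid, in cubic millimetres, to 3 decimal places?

Profile (r,z), 6 vertices: (3,17.5) (12,4) (17.5,2.5) (19.5,38) (15,39) (4,25)
edge 0: (3,17.5)→(12,4)  cross = 3·4 − 12·17.5 = -198.0000; (r_i+r_j)·cross = 15·-198.0000 = -2970.0000
edge 1: (12,4)→(17.5,2.5)  cross = 12·2.5 − 17.5·4 = -40.0000; (r_i+r_j)·cross = 29.5·-40.0000 = -1180.0000
edge 2: (17.5,2.5)→(19.5,38)  cross = 17.5·38 − 19.5·2.5 = 616.2500; (r_i+r_j)·cross = 37·616.2500 = 22801.2500
edge 3: (19.5,38)→(15,39)  cross = 19.5·39 − 15·38 = 190.5000; (r_i+r_j)·cross = 34.5·190.5000 = 6572.2500
edge 4: (15,39)→(4,25)  cross = 15·25 − 4·39 = 219.0000; (r_i+r_j)·cross = 19·219.0000 = 4161.0000
edge 5: (4,25)→(3,17.5)  cross = 4·17.5 − 3·25 = -5.0000; (r_i+r_j)·cross = 7·-5.0000 = -35.0000
Σcross = 782.7500 → A = |Σcross|/2 = 391.3750 mm²
Σ(r_i+r_j)·cross = 29349.5000 → first moment M = |Σ|/6 = 4891.5833
R_c = M/A = 4891.5833/391.3750 = 12.4985 mm
θ = 158° = 2.757620 rad
V = θ·R_c·A = 2.757620·12.4985·391.3750 = 13489.129 mm³

Volume = 13489.129 mm³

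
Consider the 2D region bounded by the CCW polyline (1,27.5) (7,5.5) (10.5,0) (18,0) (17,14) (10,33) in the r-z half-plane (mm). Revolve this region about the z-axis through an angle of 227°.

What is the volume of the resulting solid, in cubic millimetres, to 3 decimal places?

Profile (r,z), 6 vertices: (1,27.5) (7,5.5) (10.5,0) (18,0) (17,14) (10,33)
edge 0: (1,27.5)→(7,5.5)  cross = 1·5.5 − 7·27.5 = -187.0000; (r_i+r_j)·cross = 8·-187.0000 = -1496.0000
edge 1: (7,5.5)→(10.5,0)  cross = 7·0 − 10.5·5.5 = -57.7500; (r_i+r_j)·cross = 17.5·-57.7500 = -1010.6250
edge 2: (10.5,0)→(18,0)  cross = 10.5·0 − 18·0 = 0.0000; (r_i+r_j)·cross = 28.5·0.0000 = 0.0000
edge 3: (18,0)→(17,14)  cross = 18·14 − 17·0 = 252.0000; (r_i+r_j)·cross = 35·252.0000 = 8820.0000
edge 4: (17,14)→(10,33)  cross = 17·33 − 10·14 = 421.0000; (r_i+r_j)·cross = 27·421.0000 = 11367.0000
edge 5: (10,33)→(1,27.5)  cross = 10·27.5 − 1·33 = 242.0000; (r_i+r_j)·cross = 11·242.0000 = 2662.0000
Σcross = 670.2500 → A = |Σcross|/2 = 335.1250 mm²
Σ(r_i+r_j)·cross = 20342.3750 → first moment M = |Σ|/6 = 3390.3958
R_c = M/A = 3390.3958/335.1250 = 10.1168 mm
θ = 227° = 3.961897 rad
V = θ·R_c·A = 3.961897·10.1168·335.1250 = 13432.400 mm³

Volume = 13432.400 mm³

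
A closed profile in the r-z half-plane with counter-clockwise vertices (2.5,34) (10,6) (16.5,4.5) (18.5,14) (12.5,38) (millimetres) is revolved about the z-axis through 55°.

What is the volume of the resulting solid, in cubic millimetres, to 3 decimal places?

Volume = 3359.079 mm³

Profile (r,z), 5 vertices: (2.5,34) (10,6) (16.5,4.5) (18.5,14) (12.5,38)
edge 0: (2.5,34)→(10,6)  cross = 2.5·6 − 10·34 = -325.0000; (r_i+r_j)·cross = 12.5·-325.0000 = -4062.5000
edge 1: (10,6)→(16.5,4.5)  cross = 10·4.5 − 16.5·6 = -54.0000; (r_i+r_j)·cross = 26.5·-54.0000 = -1431.0000
edge 2: (16.5,4.5)→(18.5,14)  cross = 16.5·14 − 18.5·4.5 = 147.7500; (r_i+r_j)·cross = 35·147.7500 = 5171.2500
edge 3: (18.5,14)→(12.5,38)  cross = 18.5·38 − 12.5·14 = 528.0000; (r_i+r_j)·cross = 31·528.0000 = 16368.0000
edge 4: (12.5,38)→(2.5,34)  cross = 12.5·34 − 2.5·38 = 330.0000; (r_i+r_j)·cross = 15·330.0000 = 4950.0000
Σcross = 626.7500 → A = |Σcross|/2 = 313.3750 mm²
Σ(r_i+r_j)·cross = 20995.7500 → first moment M = |Σ|/6 = 3499.2917
R_c = M/A = 3499.2917/313.3750 = 11.1665 mm
θ = 55° = 0.959931 rad
V = θ·R_c·A = 0.959931·11.1665·313.3750 = 3359.079 mm³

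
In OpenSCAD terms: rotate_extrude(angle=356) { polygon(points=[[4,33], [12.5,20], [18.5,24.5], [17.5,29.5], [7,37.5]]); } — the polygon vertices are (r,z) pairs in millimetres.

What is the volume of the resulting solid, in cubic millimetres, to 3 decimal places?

Volume = 8967.320 mm³

Profile (r,z), 5 vertices: (4,33) (12.5,20) (18.5,24.5) (17.5,29.5) (7,37.5)
edge 0: (4,33)→(12.5,20)  cross = 4·20 − 12.5·33 = -332.5000; (r_i+r_j)·cross = 16.5·-332.5000 = -5486.2500
edge 1: (12.5,20)→(18.5,24.5)  cross = 12.5·24.5 − 18.5·20 = -63.7500; (r_i+r_j)·cross = 31·-63.7500 = -1976.2500
edge 2: (18.5,24.5)→(17.5,29.5)  cross = 18.5·29.5 − 17.5·24.5 = 117.0000; (r_i+r_j)·cross = 36·117.0000 = 4212.0000
edge 3: (17.5,29.5)→(7,37.5)  cross = 17.5·37.5 − 7·29.5 = 449.7500; (r_i+r_j)·cross = 24.5·449.7500 = 11018.8750
edge 4: (7,37.5)→(4,33)  cross = 7·33 − 4·37.5 = 81.0000; (r_i+r_j)·cross = 11·81.0000 = 891.0000
Σcross = 251.5000 → A = |Σcross|/2 = 125.7500 mm²
Σ(r_i+r_j)·cross = 8659.3750 → first moment M = |Σ|/6 = 1443.2292
R_c = M/A = 1443.2292/125.7500 = 11.4770 mm
θ = 356° = 6.213372 rad
V = θ·R_c·A = 6.213372·11.4770·125.7500 = 8967.320 mm³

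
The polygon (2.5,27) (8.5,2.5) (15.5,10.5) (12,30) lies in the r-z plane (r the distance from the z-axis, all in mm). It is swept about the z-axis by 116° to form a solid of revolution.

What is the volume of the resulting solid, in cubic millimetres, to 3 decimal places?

Volume = 3944.307 mm³

Profile (r,z), 4 vertices: (2.5,27) (8.5,2.5) (15.5,10.5) (12,30)
edge 0: (2.5,27)→(8.5,2.5)  cross = 2.5·2.5 − 8.5·27 = -223.2500; (r_i+r_j)·cross = 11·-223.2500 = -2455.7500
edge 1: (8.5,2.5)→(15.5,10.5)  cross = 8.5·10.5 − 15.5·2.5 = 50.5000; (r_i+r_j)·cross = 24·50.5000 = 1212.0000
edge 2: (15.5,10.5)→(12,30)  cross = 15.5·30 − 12·10.5 = 339.0000; (r_i+r_j)·cross = 27.5·339.0000 = 9322.5000
edge 3: (12,30)→(2.5,27)  cross = 12·27 − 2.5·30 = 249.0000; (r_i+r_j)·cross = 14.5·249.0000 = 3610.5000
Σcross = 415.2500 → A = |Σcross|/2 = 207.6250 mm²
Σ(r_i+r_j)·cross = 11689.2500 → first moment M = |Σ|/6 = 1948.2083
R_c = M/A = 1948.2083/207.6250 = 9.3833 mm
θ = 116° = 2.024582 rad
V = θ·R_c·A = 2.024582·9.3833·207.6250 = 3944.307 mm³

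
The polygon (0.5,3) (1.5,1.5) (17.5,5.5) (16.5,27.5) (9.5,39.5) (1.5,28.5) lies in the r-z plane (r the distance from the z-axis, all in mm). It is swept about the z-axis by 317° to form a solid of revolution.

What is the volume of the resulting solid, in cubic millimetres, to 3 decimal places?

Profile (r,z), 6 vertices: (0.5,3) (1.5,1.5) (17.5,5.5) (16.5,27.5) (9.5,39.5) (1.5,28.5)
edge 0: (0.5,3)→(1.5,1.5)  cross = 0.5·1.5 − 1.5·3 = -3.7500; (r_i+r_j)·cross = 2·-3.7500 = -7.5000
edge 1: (1.5,1.5)→(17.5,5.5)  cross = 1.5·5.5 − 17.5·1.5 = -18.0000; (r_i+r_j)·cross = 19·-18.0000 = -342.0000
edge 2: (17.5,5.5)→(16.5,27.5)  cross = 17.5·27.5 − 16.5·5.5 = 390.5000; (r_i+r_j)·cross = 34·390.5000 = 13277.0000
edge 3: (16.5,27.5)→(9.5,39.5)  cross = 16.5·39.5 − 9.5·27.5 = 390.5000; (r_i+r_j)·cross = 26·390.5000 = 10153.0000
edge 4: (9.5,39.5)→(1.5,28.5)  cross = 9.5·28.5 − 1.5·39.5 = 211.5000; (r_i+r_j)·cross = 11·211.5000 = 2326.5000
edge 5: (1.5,28.5)→(0.5,3)  cross = 1.5·3 − 0.5·28.5 = -9.7500; (r_i+r_j)·cross = 2·-9.7500 = -19.5000
Σcross = 961.0000 → A = |Σcross|/2 = 480.5000 mm²
Σ(r_i+r_j)·cross = 25387.5000 → first moment M = |Σ|/6 = 4231.2500
R_c = M/A = 4231.2500/480.5000 = 8.8059 mm
θ = 317° = 5.532694 rad
V = θ·R_c·A = 5.532694·8.8059·480.5000 = 23410.210 mm³

Volume = 23410.210 mm³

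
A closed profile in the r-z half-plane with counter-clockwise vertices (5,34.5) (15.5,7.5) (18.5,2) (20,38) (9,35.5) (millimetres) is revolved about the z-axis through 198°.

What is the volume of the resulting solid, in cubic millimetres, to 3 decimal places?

Profile (r,z), 5 vertices: (5,34.5) (15.5,7.5) (18.5,2) (20,38) (9,35.5)
edge 0: (5,34.5)→(15.5,7.5)  cross = 5·7.5 − 15.5·34.5 = -497.2500; (r_i+r_j)·cross = 20.5·-497.2500 = -10193.6250
edge 1: (15.5,7.5)→(18.5,2)  cross = 15.5·2 − 18.5·7.5 = -107.7500; (r_i+r_j)·cross = 34·-107.7500 = -3663.5000
edge 2: (18.5,2)→(20,38)  cross = 18.5·38 − 20·2 = 663.0000; (r_i+r_j)·cross = 38.5·663.0000 = 25525.5000
edge 3: (20,38)→(9,35.5)  cross = 20·35.5 − 9·38 = 368.0000; (r_i+r_j)·cross = 29·368.0000 = 10672.0000
edge 4: (9,35.5)→(5,34.5)  cross = 9·34.5 − 5·35.5 = 133.0000; (r_i+r_j)·cross = 14·133.0000 = 1862.0000
Σcross = 559.0000 → A = |Σcross|/2 = 279.5000 mm²
Σ(r_i+r_j)·cross = 24202.3750 → first moment M = |Σ|/6 = 4033.7292
R_c = M/A = 4033.7292/279.5000 = 14.4319 mm
θ = 198° = 3.455752 rad
V = θ·R_c·A = 3.455752·14.4319·279.5000 = 13939.567 mm³

Volume = 13939.567 mm³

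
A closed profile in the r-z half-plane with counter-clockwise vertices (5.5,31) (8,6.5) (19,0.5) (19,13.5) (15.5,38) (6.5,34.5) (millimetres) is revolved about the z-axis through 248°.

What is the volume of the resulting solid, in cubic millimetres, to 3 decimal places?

Volume = 19806.473 mm³

Profile (r,z), 6 vertices: (5.5,31) (8,6.5) (19,0.5) (19,13.5) (15.5,38) (6.5,34.5)
edge 0: (5.5,31)→(8,6.5)  cross = 5.5·6.5 − 8·31 = -212.2500; (r_i+r_j)·cross = 13.5·-212.2500 = -2865.3750
edge 1: (8,6.5)→(19,0.5)  cross = 8·0.5 − 19·6.5 = -119.5000; (r_i+r_j)·cross = 27·-119.5000 = -3226.5000
edge 2: (19,0.5)→(19,13.5)  cross = 19·13.5 − 19·0.5 = 247.0000; (r_i+r_j)·cross = 38·247.0000 = 9386.0000
edge 3: (19,13.5)→(15.5,38)  cross = 19·38 − 15.5·13.5 = 512.7500; (r_i+r_j)·cross = 34.5·512.7500 = 17689.8750
edge 4: (15.5,38)→(6.5,34.5)  cross = 15.5·34.5 − 6.5·38 = 287.7500; (r_i+r_j)·cross = 22·287.7500 = 6330.5000
edge 5: (6.5,34.5)→(5.5,31)  cross = 6.5·31 − 5.5·34.5 = 11.7500; (r_i+r_j)·cross = 12·11.7500 = 141.0000
Σcross = 727.5000 → A = |Σcross|/2 = 363.7500 mm²
Σ(r_i+r_j)·cross = 27455.5000 → first moment M = |Σ|/6 = 4575.9167
R_c = M/A = 4575.9167/363.7500 = 12.5798 mm
θ = 248° = 4.328417 rad
V = θ·R_c·A = 4.328417·12.5798·363.7500 = 19806.473 mm³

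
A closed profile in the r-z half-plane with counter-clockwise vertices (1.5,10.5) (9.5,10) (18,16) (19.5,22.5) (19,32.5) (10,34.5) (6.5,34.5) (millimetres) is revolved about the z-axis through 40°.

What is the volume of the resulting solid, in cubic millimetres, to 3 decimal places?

Volume = 2494.046 mm³

Profile (r,z), 7 vertices: (1.5,10.5) (9.5,10) (18,16) (19.5,22.5) (19,32.5) (10,34.5) (6.5,34.5)
edge 0: (1.5,10.5)→(9.5,10)  cross = 1.5·10 − 9.5·10.5 = -84.7500; (r_i+r_j)·cross = 11·-84.7500 = -932.2500
edge 1: (9.5,10)→(18,16)  cross = 9.5·16 − 18·10 = -28.0000; (r_i+r_j)·cross = 27.5·-28.0000 = -770.0000
edge 2: (18,16)→(19.5,22.5)  cross = 18·22.5 − 19.5·16 = 93.0000; (r_i+r_j)·cross = 37.5·93.0000 = 3487.5000
edge 3: (19.5,22.5)→(19,32.5)  cross = 19.5·32.5 − 19·22.5 = 206.2500; (r_i+r_j)·cross = 38.5·206.2500 = 7940.6250
edge 4: (19,32.5)→(10,34.5)  cross = 19·34.5 − 10·32.5 = 330.5000; (r_i+r_j)·cross = 29·330.5000 = 9584.5000
edge 5: (10,34.5)→(6.5,34.5)  cross = 10·34.5 − 6.5·34.5 = 120.7500; (r_i+r_j)·cross = 16.5·120.7500 = 1992.3750
edge 6: (6.5,34.5)→(1.5,10.5)  cross = 6.5·10.5 − 1.5·34.5 = 16.5000; (r_i+r_j)·cross = 8·16.5000 = 132.0000
Σcross = 654.2500 → A = |Σcross|/2 = 327.1250 mm²
Σ(r_i+r_j)·cross = 21434.7500 → first moment M = |Σ|/6 = 3572.4583
R_c = M/A = 3572.4583/327.1250 = 10.9208 mm
θ = 40° = 0.698132 rad
V = θ·R_c·A = 0.698132·10.9208·327.1250 = 2494.046 mm³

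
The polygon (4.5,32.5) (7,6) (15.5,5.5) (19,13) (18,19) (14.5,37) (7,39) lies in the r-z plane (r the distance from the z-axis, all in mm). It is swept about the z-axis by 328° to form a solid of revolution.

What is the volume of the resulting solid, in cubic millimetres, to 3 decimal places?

Profile (r,z), 7 vertices: (4.5,32.5) (7,6) (15.5,5.5) (19,13) (18,19) (14.5,37) (7,39)
edge 0: (4.5,32.5)→(7,6)  cross = 4.5·6 − 7·32.5 = -200.5000; (r_i+r_j)·cross = 11.5·-200.5000 = -2305.7500
edge 1: (7,6)→(15.5,5.5)  cross = 7·5.5 − 15.5·6 = -54.5000; (r_i+r_j)·cross = 22.5·-54.5000 = -1226.2500
edge 2: (15.5,5.5)→(19,13)  cross = 15.5·13 − 19·5.5 = 97.0000; (r_i+r_j)·cross = 34.5·97.0000 = 3346.5000
edge 3: (19,13)→(18,19)  cross = 19·19 − 18·13 = 127.0000; (r_i+r_j)·cross = 37·127.0000 = 4699.0000
edge 4: (18,19)→(14.5,37)  cross = 18·37 − 14.5·19 = 390.5000; (r_i+r_j)·cross = 32.5·390.5000 = 12691.2500
edge 5: (14.5,37)→(7,39)  cross = 14.5·39 − 7·37 = 306.5000; (r_i+r_j)·cross = 21.5·306.5000 = 6589.7500
edge 6: (7,39)→(4.5,32.5)  cross = 7·32.5 − 4.5·39 = 52.0000; (r_i+r_j)·cross = 11.5·52.0000 = 598.0000
Σcross = 718.0000 → A = |Σcross|/2 = 359.0000 mm²
Σ(r_i+r_j)·cross = 24392.5000 → first moment M = |Σ|/6 = 4065.4167
R_c = M/A = 4065.4167/359.0000 = 11.3243 mm
θ = 328° = 5.724680 rad
V = θ·R_c·A = 5.724680·11.3243·359.0000 = 23273.209 mm³

Volume = 23273.209 mm³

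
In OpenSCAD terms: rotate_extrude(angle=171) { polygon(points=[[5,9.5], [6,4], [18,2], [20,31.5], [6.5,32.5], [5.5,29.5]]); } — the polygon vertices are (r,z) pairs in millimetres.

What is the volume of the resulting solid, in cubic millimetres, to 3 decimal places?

Volume = 14491.800 mm³

Profile (r,z), 6 vertices: (5,9.5) (6,4) (18,2) (20,31.5) (6.5,32.5) (5.5,29.5)
edge 0: (5,9.5)→(6,4)  cross = 5·4 − 6·9.5 = -37.0000; (r_i+r_j)·cross = 11·-37.0000 = -407.0000
edge 1: (6,4)→(18,2)  cross = 6·2 − 18·4 = -60.0000; (r_i+r_j)·cross = 24·-60.0000 = -1440.0000
edge 2: (18,2)→(20,31.5)  cross = 18·31.5 − 20·2 = 527.0000; (r_i+r_j)·cross = 38·527.0000 = 20026.0000
edge 3: (20,31.5)→(6.5,32.5)  cross = 20·32.5 − 6.5·31.5 = 445.2500; (r_i+r_j)·cross = 26.5·445.2500 = 11799.1250
edge 4: (6.5,32.5)→(5.5,29.5)  cross = 6.5·29.5 − 5.5·32.5 = 13.0000; (r_i+r_j)·cross = 12·13.0000 = 156.0000
edge 5: (5.5,29.5)→(5,9.5)  cross = 5.5·9.5 − 5·29.5 = -95.2500; (r_i+r_j)·cross = 10.5·-95.2500 = -1000.1250
Σcross = 793.0000 → A = |Σcross|/2 = 396.5000 mm²
Σ(r_i+r_j)·cross = 29134.0000 → first moment M = |Σ|/6 = 4855.6667
R_c = M/A = 4855.6667/396.5000 = 12.2463 mm
θ = 171° = 2.984513 rad
V = θ·R_c·A = 2.984513·12.2463·396.5000 = 14491.800 mm³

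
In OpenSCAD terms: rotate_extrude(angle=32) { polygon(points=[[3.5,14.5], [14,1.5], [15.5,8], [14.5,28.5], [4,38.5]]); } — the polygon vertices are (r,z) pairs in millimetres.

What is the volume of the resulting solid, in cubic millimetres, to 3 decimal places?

Profile (r,z), 5 vertices: (3.5,14.5) (14,1.5) (15.5,8) (14.5,28.5) (4,38.5)
edge 0: (3.5,14.5)→(14,1.5)  cross = 3.5·1.5 − 14·14.5 = -197.7500; (r_i+r_j)·cross = 17.5·-197.7500 = -3460.6250
edge 1: (14,1.5)→(15.5,8)  cross = 14·8 − 15.5·1.5 = 88.7500; (r_i+r_j)·cross = 29.5·88.7500 = 2618.1250
edge 2: (15.5,8)→(14.5,28.5)  cross = 15.5·28.5 − 14.5·8 = 325.7500; (r_i+r_j)·cross = 30·325.7500 = 9772.5000
edge 3: (14.5,28.5)→(4,38.5)  cross = 14.5·38.5 − 4·28.5 = 444.2500; (r_i+r_j)·cross = 18.5·444.2500 = 8218.6250
edge 4: (4,38.5)→(3.5,14.5)  cross = 4·14.5 − 3.5·38.5 = -76.7500; (r_i+r_j)·cross = 7.5·-76.7500 = -575.6250
Σcross = 584.2500 → A = |Σcross|/2 = 292.1250 mm²
Σ(r_i+r_j)·cross = 16573.0000 → first moment M = |Σ|/6 = 2762.1667
R_c = M/A = 2762.1667/292.1250 = 9.4554 mm
θ = 32° = 0.558505 rad
V = θ·R_c·A = 0.558505·9.4554·292.1250 = 1542.685 mm³

Volume = 1542.685 mm³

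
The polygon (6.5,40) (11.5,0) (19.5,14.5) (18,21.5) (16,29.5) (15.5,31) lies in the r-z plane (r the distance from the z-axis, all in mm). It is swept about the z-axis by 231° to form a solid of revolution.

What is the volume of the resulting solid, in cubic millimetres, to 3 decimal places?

Profile (r,z), 6 vertices: (6.5,40) (11.5,0) (19.5,14.5) (18,21.5) (16,29.5) (15.5,31)
edge 0: (6.5,40)→(11.5,0)  cross = 6.5·0 − 11.5·40 = -460.0000; (r_i+r_j)·cross = 18·-460.0000 = -8280.0000
edge 1: (11.5,0)→(19.5,14.5)  cross = 11.5·14.5 − 19.5·0 = 166.7500; (r_i+r_j)·cross = 31·166.7500 = 5169.2500
edge 2: (19.5,14.5)→(18,21.5)  cross = 19.5·21.5 − 18·14.5 = 158.2500; (r_i+r_j)·cross = 37.5·158.2500 = 5934.3750
edge 3: (18,21.5)→(16,29.5)  cross = 18·29.5 − 16·21.5 = 187.0000; (r_i+r_j)·cross = 34·187.0000 = 6358.0000
edge 4: (16,29.5)→(15.5,31)  cross = 16·31 − 15.5·29.5 = 38.7500; (r_i+r_j)·cross = 31.5·38.7500 = 1220.6250
edge 5: (15.5,31)→(6.5,40)  cross = 15.5·40 − 6.5·31 = 418.5000; (r_i+r_j)·cross = 22·418.5000 = 9207.0000
Σcross = 509.2500 → A = |Σcross|/2 = 254.6250 mm²
Σ(r_i+r_j)·cross = 19609.2500 → first moment M = |Σ|/6 = 3268.2083
R_c = M/A = 3268.2083/254.6250 = 12.8354 mm
θ = 231° = 4.031711 rad
V = θ·R_c·A = 4.031711·12.8354·254.6250 = 13176.470 mm³

Volume = 13176.470 mm³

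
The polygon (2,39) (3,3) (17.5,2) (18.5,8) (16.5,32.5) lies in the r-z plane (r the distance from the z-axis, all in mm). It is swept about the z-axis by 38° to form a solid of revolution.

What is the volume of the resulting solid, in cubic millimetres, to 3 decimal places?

Volume = 3241.596 mm³

Profile (r,z), 5 vertices: (2,39) (3,3) (17.5,2) (18.5,8) (16.5,32.5)
edge 0: (2,39)→(3,3)  cross = 2·3 − 3·39 = -111.0000; (r_i+r_j)·cross = 5·-111.0000 = -555.0000
edge 1: (3,3)→(17.5,2)  cross = 3·2 − 17.5·3 = -46.5000; (r_i+r_j)·cross = 20.5·-46.5000 = -953.2500
edge 2: (17.5,2)→(18.5,8)  cross = 17.5·8 − 18.5·2 = 103.0000; (r_i+r_j)·cross = 36·103.0000 = 3708.0000
edge 3: (18.5,8)→(16.5,32.5)  cross = 18.5·32.5 − 16.5·8 = 469.2500; (r_i+r_j)·cross = 35·469.2500 = 16423.7500
edge 4: (16.5,32.5)→(2,39)  cross = 16.5·39 − 2·32.5 = 578.5000; (r_i+r_j)·cross = 18.5·578.5000 = 10702.2500
Σcross = 993.2500 → A = |Σcross|/2 = 496.6250 mm²
Σ(r_i+r_j)·cross = 29325.7500 → first moment M = |Σ|/6 = 4887.6250
R_c = M/A = 4887.6250/496.6250 = 9.8417 mm
θ = 38° = 0.663225 rad
V = θ·R_c·A = 0.663225·9.8417·496.6250 = 3241.596 mm³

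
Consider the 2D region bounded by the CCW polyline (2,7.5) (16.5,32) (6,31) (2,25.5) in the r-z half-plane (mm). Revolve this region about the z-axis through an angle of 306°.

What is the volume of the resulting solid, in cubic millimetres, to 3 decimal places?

Volume = 5934.750 mm³

Profile (r,z), 4 vertices: (2,7.5) (16.5,32) (6,31) (2,25.5)
edge 0: (2,7.5)→(16.5,32)  cross = 2·32 − 16.5·7.5 = -59.7500; (r_i+r_j)·cross = 18.5·-59.7500 = -1105.3750
edge 1: (16.5,32)→(6,31)  cross = 16.5·31 − 6·32 = 319.5000; (r_i+r_j)·cross = 22.5·319.5000 = 7188.7500
edge 2: (6,31)→(2,25.5)  cross = 6·25.5 − 2·31 = 91.0000; (r_i+r_j)·cross = 8·91.0000 = 728.0000
edge 3: (2,25.5)→(2,7.5)  cross = 2·7.5 − 2·25.5 = -36.0000; (r_i+r_j)·cross = 4·-36.0000 = -144.0000
Σcross = 314.7500 → A = |Σcross|/2 = 157.3750 mm²
Σ(r_i+r_j)·cross = 6667.3750 → first moment M = |Σ|/6 = 1111.2292
R_c = M/A = 1111.2292/157.3750 = 7.0610 mm
θ = 306° = 5.340708 rad
V = θ·R_c·A = 5.340708·7.0610·157.3750 = 5934.750 mm³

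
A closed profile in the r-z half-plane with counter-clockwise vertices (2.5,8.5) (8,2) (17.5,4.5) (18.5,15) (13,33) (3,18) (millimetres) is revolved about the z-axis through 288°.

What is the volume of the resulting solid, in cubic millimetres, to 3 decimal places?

Volume = 17557.733 mm³

Profile (r,z), 6 vertices: (2.5,8.5) (8,2) (17.5,4.5) (18.5,15) (13,33) (3,18)
edge 0: (2.5,8.5)→(8,2)  cross = 2.5·2 − 8·8.5 = -63.0000; (r_i+r_j)·cross = 10.5·-63.0000 = -661.5000
edge 1: (8,2)→(17.5,4.5)  cross = 8·4.5 − 17.5·2 = 1.0000; (r_i+r_j)·cross = 25.5·1.0000 = 25.5000
edge 2: (17.5,4.5)→(18.5,15)  cross = 17.5·15 − 18.5·4.5 = 179.2500; (r_i+r_j)·cross = 36·179.2500 = 6453.0000
edge 3: (18.5,15)→(13,33)  cross = 18.5·33 − 13·15 = 415.5000; (r_i+r_j)·cross = 31.5·415.5000 = 13088.2500
edge 4: (13,33)→(3,18)  cross = 13·18 − 3·33 = 135.0000; (r_i+r_j)·cross = 16·135.0000 = 2160.0000
edge 5: (3,18)→(2.5,8.5)  cross = 3·8.5 − 2.5·18 = -19.5000; (r_i+r_j)·cross = 5.5·-19.5000 = -107.2500
Σcross = 648.2500 → A = |Σcross|/2 = 324.1250 mm²
Σ(r_i+r_j)·cross = 20958.0000 → first moment M = |Σ|/6 = 3493.0000
R_c = M/A = 3493.0000/324.1250 = 10.7767 mm
θ = 288° = 5.026548 rad
V = θ·R_c·A = 5.026548·10.7767·324.1250 = 17557.733 mm³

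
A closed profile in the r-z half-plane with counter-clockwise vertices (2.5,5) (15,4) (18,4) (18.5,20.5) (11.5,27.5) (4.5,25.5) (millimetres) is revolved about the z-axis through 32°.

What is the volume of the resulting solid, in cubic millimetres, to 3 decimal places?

Volume = 1847.466 mm³

Profile (r,z), 6 vertices: (2.5,5) (15,4) (18,4) (18.5,20.5) (11.5,27.5) (4.5,25.5)
edge 0: (2.5,5)→(15,4)  cross = 2.5·4 − 15·5 = -65.0000; (r_i+r_j)·cross = 17.5·-65.0000 = -1137.5000
edge 1: (15,4)→(18,4)  cross = 15·4 − 18·4 = -12.0000; (r_i+r_j)·cross = 33·-12.0000 = -396.0000
edge 2: (18,4)→(18.5,20.5)  cross = 18·20.5 − 18.5·4 = 295.0000; (r_i+r_j)·cross = 36.5·295.0000 = 10767.5000
edge 3: (18.5,20.5)→(11.5,27.5)  cross = 18.5·27.5 − 11.5·20.5 = 273.0000; (r_i+r_j)·cross = 30·273.0000 = 8190.0000
edge 4: (11.5,27.5)→(4.5,25.5)  cross = 11.5·25.5 − 4.5·27.5 = 169.5000; (r_i+r_j)·cross = 16·169.5000 = 2712.0000
edge 5: (4.5,25.5)→(2.5,5)  cross = 4.5·5 − 2.5·25.5 = -41.2500; (r_i+r_j)·cross = 7·-41.2500 = -288.7500
Σcross = 619.2500 → A = |Σcross|/2 = 309.6250 mm²
Σ(r_i+r_j)·cross = 19847.2500 → first moment M = |Σ|/6 = 3307.8750
R_c = M/A = 3307.8750/309.6250 = 10.6835 mm
θ = 32° = 0.558505 rad
V = θ·R_c·A = 0.558505·10.6835·309.6250 = 1847.466 mm³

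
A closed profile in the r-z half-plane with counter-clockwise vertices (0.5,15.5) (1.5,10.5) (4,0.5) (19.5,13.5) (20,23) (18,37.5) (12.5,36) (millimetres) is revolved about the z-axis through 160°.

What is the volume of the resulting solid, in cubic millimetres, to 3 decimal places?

Volume = 13193.584 mm³

Profile (r,z), 7 vertices: (0.5,15.5) (1.5,10.5) (4,0.5) (19.5,13.5) (20,23) (18,37.5) (12.5,36)
edge 0: (0.5,15.5)→(1.5,10.5)  cross = 0.5·10.5 − 1.5·15.5 = -18.0000; (r_i+r_j)·cross = 2·-18.0000 = -36.0000
edge 1: (1.5,10.5)→(4,0.5)  cross = 1.5·0.5 − 4·10.5 = -41.2500; (r_i+r_j)·cross = 5.5·-41.2500 = -226.8750
edge 2: (4,0.5)→(19.5,13.5)  cross = 4·13.5 − 19.5·0.5 = 44.2500; (r_i+r_j)·cross = 23.5·44.2500 = 1039.8750
edge 3: (19.5,13.5)→(20,23)  cross = 19.5·23 − 20·13.5 = 178.5000; (r_i+r_j)·cross = 39.5·178.5000 = 7050.7500
edge 4: (20,23)→(18,37.5)  cross = 20·37.5 − 18·23 = 336.0000; (r_i+r_j)·cross = 38·336.0000 = 12768.0000
edge 5: (18,37.5)→(12.5,36)  cross = 18·36 − 12.5·37.5 = 179.2500; (r_i+r_j)·cross = 30.5·179.2500 = 5467.1250
edge 6: (12.5,36)→(0.5,15.5)  cross = 12.5·15.5 − 0.5·36 = 175.7500; (r_i+r_j)·cross = 13·175.7500 = 2284.7500
Σcross = 854.5000 → A = |Σcross|/2 = 427.2500 mm²
Σ(r_i+r_j)·cross = 28347.6250 → first moment M = |Σ|/6 = 4724.6042
R_c = M/A = 4724.6042/427.2500 = 11.0582 mm
θ = 160° = 2.792527 rad
V = θ·R_c·A = 2.792527·11.0582·427.2500 = 13193.584 mm³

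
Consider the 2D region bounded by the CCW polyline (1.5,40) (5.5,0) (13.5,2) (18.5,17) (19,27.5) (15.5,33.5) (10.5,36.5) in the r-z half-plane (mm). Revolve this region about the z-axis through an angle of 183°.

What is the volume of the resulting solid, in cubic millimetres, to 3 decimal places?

Volume = 15434.909 mm³

Profile (r,z), 7 vertices: (1.5,40) (5.5,0) (13.5,2) (18.5,17) (19,27.5) (15.5,33.5) (10.5,36.5)
edge 0: (1.5,40)→(5.5,0)  cross = 1.5·0 − 5.5·40 = -220.0000; (r_i+r_j)·cross = 7·-220.0000 = -1540.0000
edge 1: (5.5,0)→(13.5,2)  cross = 5.5·2 − 13.5·0 = 11.0000; (r_i+r_j)·cross = 19·11.0000 = 209.0000
edge 2: (13.5,2)→(18.5,17)  cross = 13.5·17 − 18.5·2 = 192.5000; (r_i+r_j)·cross = 32·192.5000 = 6160.0000
edge 3: (18.5,17)→(19,27.5)  cross = 18.5·27.5 − 19·17 = 185.7500; (r_i+r_j)·cross = 37.5·185.7500 = 6965.6250
edge 4: (19,27.5)→(15.5,33.5)  cross = 19·33.5 − 15.5·27.5 = 210.2500; (r_i+r_j)·cross = 34.5·210.2500 = 7253.6250
edge 5: (15.5,33.5)→(10.5,36.5)  cross = 15.5·36.5 − 10.5·33.5 = 214.0000; (r_i+r_j)·cross = 26·214.0000 = 5564.0000
edge 6: (10.5,36.5)→(1.5,40)  cross = 10.5·40 − 1.5·36.5 = 365.2500; (r_i+r_j)·cross = 12·365.2500 = 4383.0000
Σcross = 958.7500 → A = |Σcross|/2 = 479.3750 mm²
Σ(r_i+r_j)·cross = 28995.2500 → first moment M = |Σ|/6 = 4832.5417
R_c = M/A = 4832.5417/479.3750 = 10.0809 mm
θ = 183° = 3.193953 rad
V = θ·R_c·A = 3.193953·10.0809·479.3750 = 15434.909 mm³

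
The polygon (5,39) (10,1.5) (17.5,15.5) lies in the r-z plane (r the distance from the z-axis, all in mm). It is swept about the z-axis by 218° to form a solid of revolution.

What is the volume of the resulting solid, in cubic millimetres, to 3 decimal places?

Profile (r,z), 3 vertices: (5,39) (10,1.5) (17.5,15.5)
edge 0: (5,39)→(10,1.5)  cross = 5·1.5 − 10·39 = -382.5000; (r_i+r_j)·cross = 15·-382.5000 = -5737.5000
edge 1: (10,1.5)→(17.5,15.5)  cross = 10·15.5 − 17.5·1.5 = 128.7500; (r_i+r_j)·cross = 27.5·128.7500 = 3540.6250
edge 2: (17.5,15.5)→(5,39)  cross = 17.5·39 − 5·15.5 = 605.0000; (r_i+r_j)·cross = 22.5·605.0000 = 13612.5000
Σcross = 351.2500 → A = |Σcross|/2 = 175.6250 mm²
Σ(r_i+r_j)·cross = 11415.6250 → first moment M = |Σ|/6 = 1902.6042
R_c = M/A = 1902.6042/175.6250 = 10.8333 mm
θ = 218° = 3.804818 rad
V = θ·R_c·A = 3.804818·10.8333·175.6250 = 7239.062 mm³

Volume = 7239.062 mm³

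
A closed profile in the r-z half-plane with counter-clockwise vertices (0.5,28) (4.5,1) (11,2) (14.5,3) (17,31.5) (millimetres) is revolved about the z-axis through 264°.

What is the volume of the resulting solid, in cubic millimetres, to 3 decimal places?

Profile (r,z), 5 vertices: (0.5,28) (4.5,1) (11,2) (14.5,3) (17,31.5)
edge 0: (0.5,28)→(4.5,1)  cross = 0.5·1 − 4.5·28 = -125.5000; (r_i+r_j)·cross = 5·-125.5000 = -627.5000
edge 1: (4.5,1)→(11,2)  cross = 4.5·2 − 11·1 = -2.0000; (r_i+r_j)·cross = 15.5·-2.0000 = -31.0000
edge 2: (11,2)→(14.5,3)  cross = 11·3 − 14.5·2 = 4.0000; (r_i+r_j)·cross = 25.5·4.0000 = 102.0000
edge 3: (14.5,3)→(17,31.5)  cross = 14.5·31.5 − 17·3 = 405.7500; (r_i+r_j)·cross = 31.5·405.7500 = 12781.1250
edge 4: (17,31.5)→(0.5,28)  cross = 17·28 − 0.5·31.5 = 460.2500; (r_i+r_j)·cross = 17.5·460.2500 = 8054.3750
Σcross = 742.5000 → A = |Σcross|/2 = 371.2500 mm²
Σ(r_i+r_j)·cross = 20279.0000 → first moment M = |Σ|/6 = 3379.8333
R_c = M/A = 3379.8333/371.2500 = 9.1039 mm
θ = 264° = 4.607669 rad
V = θ·R_c·A = 4.607669·9.1039·371.2500 = 15573.154 mm³

Volume = 15573.154 mm³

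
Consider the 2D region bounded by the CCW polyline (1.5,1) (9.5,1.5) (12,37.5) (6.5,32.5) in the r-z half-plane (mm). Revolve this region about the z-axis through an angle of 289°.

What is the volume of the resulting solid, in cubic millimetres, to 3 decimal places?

Volume = 8036.986 mm³

Profile (r,z), 4 vertices: (1.5,1) (9.5,1.5) (12,37.5) (6.5,32.5)
edge 0: (1.5,1)→(9.5,1.5)  cross = 1.5·1.5 − 9.5·1 = -7.2500; (r_i+r_j)·cross = 11·-7.2500 = -79.7500
edge 1: (9.5,1.5)→(12,37.5)  cross = 9.5·37.5 − 12·1.5 = 338.2500; (r_i+r_j)·cross = 21.5·338.2500 = 7272.3750
edge 2: (12,37.5)→(6.5,32.5)  cross = 12·32.5 − 6.5·37.5 = 146.2500; (r_i+r_j)·cross = 18.5·146.2500 = 2705.6250
edge 3: (6.5,32.5)→(1.5,1)  cross = 6.5·1 − 1.5·32.5 = -42.2500; (r_i+r_j)·cross = 8·-42.2500 = -338.0000
Σcross = 435.0000 → A = |Σcross|/2 = 217.5000 mm²
Σ(r_i+r_j)·cross = 9560.2500 → first moment M = |Σ|/6 = 1593.3750
R_c = M/A = 1593.3750/217.5000 = 7.3259 mm
θ = 289° = 5.044002 rad
V = θ·R_c·A = 5.044002·7.3259·217.5000 = 8036.986 mm³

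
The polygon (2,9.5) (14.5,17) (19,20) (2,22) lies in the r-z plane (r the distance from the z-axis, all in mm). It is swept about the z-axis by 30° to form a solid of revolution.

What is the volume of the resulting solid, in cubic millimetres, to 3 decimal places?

Volume = 438.132 mm³

Profile (r,z), 4 vertices: (2,9.5) (14.5,17) (19,20) (2,22)
edge 0: (2,9.5)→(14.5,17)  cross = 2·17 − 14.5·9.5 = -103.7500; (r_i+r_j)·cross = 16.5·-103.7500 = -1711.8750
edge 1: (14.5,17)→(19,20)  cross = 14.5·20 − 19·17 = -33.0000; (r_i+r_j)·cross = 33.5·-33.0000 = -1105.5000
edge 2: (19,20)→(2,22)  cross = 19·22 − 2·20 = 378.0000; (r_i+r_j)·cross = 21·378.0000 = 7938.0000
edge 3: (2,22)→(2,9.5)  cross = 2·9.5 − 2·22 = -25.0000; (r_i+r_j)·cross = 4·-25.0000 = -100.0000
Σcross = 216.2500 → A = |Σcross|/2 = 108.1250 mm²
Σ(r_i+r_j)·cross = 5020.6250 → first moment M = |Σ|/6 = 836.7708
R_c = M/A = 836.7708/108.1250 = 7.7389 mm
θ = 30° = 0.523599 rad
V = θ·R_c·A = 0.523599·7.7389·108.1250 = 438.132 mm³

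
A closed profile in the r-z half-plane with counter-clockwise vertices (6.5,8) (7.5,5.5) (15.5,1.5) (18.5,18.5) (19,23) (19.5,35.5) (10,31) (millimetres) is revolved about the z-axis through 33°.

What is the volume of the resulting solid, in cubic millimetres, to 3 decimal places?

Profile (r,z), 7 vertices: (6.5,8) (7.5,5.5) (15.5,1.5) (18.5,18.5) (19,23) (19.5,35.5) (10,31)
edge 0: (6.5,8)→(7.5,5.5)  cross = 6.5·5.5 − 7.5·8 = -24.2500; (r_i+r_j)·cross = 14·-24.2500 = -339.5000
edge 1: (7.5,5.5)→(15.5,1.5)  cross = 7.5·1.5 − 15.5·5.5 = -74.0000; (r_i+r_j)·cross = 23·-74.0000 = -1702.0000
edge 2: (15.5,1.5)→(18.5,18.5)  cross = 15.5·18.5 − 18.5·1.5 = 259.0000; (r_i+r_j)·cross = 34·259.0000 = 8806.0000
edge 3: (18.5,18.5)→(19,23)  cross = 18.5·23 − 19·18.5 = 74.0000; (r_i+r_j)·cross = 37.5·74.0000 = 2775.0000
edge 4: (19,23)→(19.5,35.5)  cross = 19·35.5 − 19.5·23 = 226.0000; (r_i+r_j)·cross = 38.5·226.0000 = 8701.0000
edge 5: (19.5,35.5)→(10,31)  cross = 19.5·31 − 10·35.5 = 249.5000; (r_i+r_j)·cross = 29.5·249.5000 = 7360.2500
edge 6: (10,31)→(6.5,8)  cross = 10·8 − 6.5·31 = -121.5000; (r_i+r_j)·cross = 16.5·-121.5000 = -2004.7500
Σcross = 588.7500 → A = |Σcross|/2 = 294.3750 mm²
Σ(r_i+r_j)·cross = 23596.0000 → first moment M = |Σ|/6 = 3932.6667
R_c = M/A = 3932.6667/294.3750 = 13.3594 mm
θ = 33° = 0.575959 rad
V = θ·R_c·A = 0.575959·13.3594·294.3750 = 2265.053 mm³

Volume = 2265.053 mm³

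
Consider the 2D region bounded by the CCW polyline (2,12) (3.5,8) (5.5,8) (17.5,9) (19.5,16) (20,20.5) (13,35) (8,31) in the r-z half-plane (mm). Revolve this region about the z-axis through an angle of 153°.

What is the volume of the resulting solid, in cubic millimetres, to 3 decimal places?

Profile (r,z), 8 vertices: (2,12) (3.5,8) (5.5,8) (17.5,9) (19.5,16) (20,20.5) (13,35) (8,31)
edge 0: (2,12)→(3.5,8)  cross = 2·8 − 3.5·12 = -26.0000; (r_i+r_j)·cross = 5.5·-26.0000 = -143.0000
edge 1: (3.5,8)→(5.5,8)  cross = 3.5·8 − 5.5·8 = -16.0000; (r_i+r_j)·cross = 9·-16.0000 = -144.0000
edge 2: (5.5,8)→(17.5,9)  cross = 5.5·9 − 17.5·8 = -90.5000; (r_i+r_j)·cross = 23·-90.5000 = -2081.5000
edge 3: (17.5,9)→(19.5,16)  cross = 17.5·16 − 19.5·9 = 104.5000; (r_i+r_j)·cross = 37·104.5000 = 3866.5000
edge 4: (19.5,16)→(20,20.5)  cross = 19.5·20.5 − 20·16 = 79.7500; (r_i+r_j)·cross = 39.5·79.7500 = 3150.1250
edge 5: (20,20.5)→(13,35)  cross = 20·35 − 13·20.5 = 433.5000; (r_i+r_j)·cross = 33·433.5000 = 14305.5000
edge 6: (13,35)→(8,31)  cross = 13·31 − 8·35 = 123.0000; (r_i+r_j)·cross = 21·123.0000 = 2583.0000
edge 7: (8,31)→(2,12)  cross = 8·12 − 2·31 = 34.0000; (r_i+r_j)·cross = 10·34.0000 = 340.0000
Σcross = 642.2500 → A = |Σcross|/2 = 321.1250 mm²
Σ(r_i+r_j)·cross = 21876.6250 → first moment M = |Σ|/6 = 3646.1042
R_c = M/A = 3646.1042/321.1250 = 11.3542 mm
θ = 153° = 2.670354 rad
V = θ·R_c·A = 2.670354·11.3542·321.1250 = 9736.388 mm³

Volume = 9736.388 mm³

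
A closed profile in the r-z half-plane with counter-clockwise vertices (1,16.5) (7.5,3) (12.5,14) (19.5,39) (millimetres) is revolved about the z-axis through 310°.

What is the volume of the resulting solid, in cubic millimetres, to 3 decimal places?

Volume = 11708.367 mm³

Profile (r,z), 4 vertices: (1,16.5) (7.5,3) (12.5,14) (19.5,39)
edge 0: (1,16.5)→(7.5,3)  cross = 1·3 − 7.5·16.5 = -120.7500; (r_i+r_j)·cross = 8.5·-120.7500 = -1026.3750
edge 1: (7.5,3)→(12.5,14)  cross = 7.5·14 − 12.5·3 = 67.5000; (r_i+r_j)·cross = 20·67.5000 = 1350.0000
edge 2: (12.5,14)→(19.5,39)  cross = 12.5·39 − 19.5·14 = 214.5000; (r_i+r_j)·cross = 32·214.5000 = 6864.0000
edge 3: (19.5,39)→(1,16.5)  cross = 19.5·16.5 − 1·39 = 282.7500; (r_i+r_j)·cross = 20.5·282.7500 = 5796.3750
Σcross = 444.0000 → A = |Σcross|/2 = 222.0000 mm²
Σ(r_i+r_j)·cross = 12984.0000 → first moment M = |Σ|/6 = 2164.0000
R_c = M/A = 2164.0000/222.0000 = 9.7477 mm
θ = 310° = 5.410521 rad
V = θ·R_c·A = 5.410521·9.7477·222.0000 = 11708.367 mm³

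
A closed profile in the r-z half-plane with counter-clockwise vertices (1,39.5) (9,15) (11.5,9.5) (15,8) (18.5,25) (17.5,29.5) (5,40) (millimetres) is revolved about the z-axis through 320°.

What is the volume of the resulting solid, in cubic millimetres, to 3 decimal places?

Profile (r,z), 7 vertices: (1,39.5) (9,15) (11.5,9.5) (15,8) (18.5,25) (17.5,29.5) (5,40)
edge 0: (1,39.5)→(9,15)  cross = 1·15 − 9·39.5 = -340.5000; (r_i+r_j)·cross = 10·-340.5000 = -3405.0000
edge 1: (9,15)→(11.5,9.5)  cross = 9·9.5 − 11.5·15 = -87.0000; (r_i+r_j)·cross = 20.5·-87.0000 = -1783.5000
edge 2: (11.5,9.5)→(15,8)  cross = 11.5·8 − 15·9.5 = -50.5000; (r_i+r_j)·cross = 26.5·-50.5000 = -1338.2500
edge 3: (15,8)→(18.5,25)  cross = 15·25 − 18.5·8 = 227.0000; (r_i+r_j)·cross = 33.5·227.0000 = 7604.5000
edge 4: (18.5,25)→(17.5,29.5)  cross = 18.5·29.5 − 17.5·25 = 108.2500; (r_i+r_j)·cross = 36·108.2500 = 3897.0000
edge 5: (17.5,29.5)→(5,40)  cross = 17.5·40 − 5·29.5 = 552.5000; (r_i+r_j)·cross = 22.5·552.5000 = 12431.2500
edge 6: (5,40)→(1,39.5)  cross = 5·39.5 − 1·40 = 157.5000; (r_i+r_j)·cross = 6·157.5000 = 945.0000
Σcross = 567.2500 → A = |Σcross|/2 = 283.6250 mm²
Σ(r_i+r_j)·cross = 18351.0000 → first moment M = |Σ|/6 = 3058.5000
R_c = M/A = 3058.5000/283.6250 = 10.7836 mm
θ = 320° = 5.585054 rad
V = θ·R_c·A = 5.585054·10.7836·283.6250 = 17081.886 mm³

Volume = 17081.886 mm³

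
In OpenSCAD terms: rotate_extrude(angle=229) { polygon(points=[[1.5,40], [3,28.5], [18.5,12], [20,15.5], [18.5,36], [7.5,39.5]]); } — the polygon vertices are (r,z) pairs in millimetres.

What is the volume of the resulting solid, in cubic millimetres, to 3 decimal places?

Profile (r,z), 6 vertices: (1.5,40) (3,28.5) (18.5,12) (20,15.5) (18.5,36) (7.5,39.5)
edge 0: (1.5,40)→(3,28.5)  cross = 1.5·28.5 − 3·40 = -77.2500; (r_i+r_j)·cross = 4.5·-77.2500 = -347.6250
edge 1: (3,28.5)→(18.5,12)  cross = 3·12 − 18.5·28.5 = -491.2500; (r_i+r_j)·cross = 21.5·-491.2500 = -10561.8750
edge 2: (18.5,12)→(20,15.5)  cross = 18.5·15.5 − 20·12 = 46.7500; (r_i+r_j)·cross = 38.5·46.7500 = 1799.8750
edge 3: (20,15.5)→(18.5,36)  cross = 20·36 − 18.5·15.5 = 433.2500; (r_i+r_j)·cross = 38.5·433.2500 = 16680.1250
edge 4: (18.5,36)→(7.5,39.5)  cross = 18.5·39.5 − 7.5·36 = 460.7500; (r_i+r_j)·cross = 26·460.7500 = 11979.5000
edge 5: (7.5,39.5)→(1.5,40)  cross = 7.5·40 − 1.5·39.5 = 240.7500; (r_i+r_j)·cross = 9·240.7500 = 2166.7500
Σcross = 613.0000 → A = |Σcross|/2 = 306.5000 mm²
Σ(r_i+r_j)·cross = 21716.7500 → first moment M = |Σ|/6 = 3619.4583
R_c = M/A = 3619.4583/306.5000 = 11.8090 mm
θ = 229° = 3.996804 rad
V = θ·R_c·A = 3.996804·11.8090·306.5000 = 14466.265 mm³

Volume = 14466.265 mm³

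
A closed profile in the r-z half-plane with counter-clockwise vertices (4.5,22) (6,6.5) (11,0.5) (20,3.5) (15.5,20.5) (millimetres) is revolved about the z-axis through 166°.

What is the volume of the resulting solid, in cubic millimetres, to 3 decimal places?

Profile (r,z), 5 vertices: (4.5,22) (6,6.5) (11,0.5) (20,3.5) (15.5,20.5)
edge 0: (4.5,22)→(6,6.5)  cross = 4.5·6.5 − 6·22 = -102.7500; (r_i+r_j)·cross = 10.5·-102.7500 = -1078.8750
edge 1: (6,6.5)→(11,0.5)  cross = 6·0.5 − 11·6.5 = -68.5000; (r_i+r_j)·cross = 17·-68.5000 = -1164.5000
edge 2: (11,0.5)→(20,3.5)  cross = 11·3.5 − 20·0.5 = 28.5000; (r_i+r_j)·cross = 31·28.5000 = 883.5000
edge 3: (20,3.5)→(15.5,20.5)  cross = 20·20.5 − 15.5·3.5 = 355.7500; (r_i+r_j)·cross = 35.5·355.7500 = 12629.1250
edge 4: (15.5,20.5)→(4.5,22)  cross = 15.5·22 − 4.5·20.5 = 248.7500; (r_i+r_j)·cross = 20·248.7500 = 4975.0000
Σcross = 461.7500 → A = |Σcross|/2 = 230.8750 mm²
Σ(r_i+r_j)·cross = 16244.2500 → first moment M = |Σ|/6 = 2707.3750
R_c = M/A = 2707.3750/230.8750 = 11.7266 mm
θ = 166° = 2.897247 rad
V = θ·R_c·A = 2.897247·11.7266·230.8750 = 7843.933 mm³

Volume = 7843.933 mm³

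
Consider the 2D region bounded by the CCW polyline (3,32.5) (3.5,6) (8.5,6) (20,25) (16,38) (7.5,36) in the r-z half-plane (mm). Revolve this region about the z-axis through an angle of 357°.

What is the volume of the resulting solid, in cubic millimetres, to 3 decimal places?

Volume = 23757.878 mm³

Profile (r,z), 6 vertices: (3,32.5) (3.5,6) (8.5,6) (20,25) (16,38) (7.5,36)
edge 0: (3,32.5)→(3.5,6)  cross = 3·6 − 3.5·32.5 = -95.7500; (r_i+r_j)·cross = 6.5·-95.7500 = -622.3750
edge 1: (3.5,6)→(8.5,6)  cross = 3.5·6 − 8.5·6 = -30.0000; (r_i+r_j)·cross = 12·-30.0000 = -360.0000
edge 2: (8.5,6)→(20,25)  cross = 8.5·25 − 20·6 = 92.5000; (r_i+r_j)·cross = 28.5·92.5000 = 2636.2500
edge 3: (20,25)→(16,38)  cross = 20·38 − 16·25 = 360.0000; (r_i+r_j)·cross = 36·360.0000 = 12960.0000
edge 4: (16,38)→(7.5,36)  cross = 16·36 − 7.5·38 = 291.0000; (r_i+r_j)·cross = 23.5·291.0000 = 6838.5000
edge 5: (7.5,36)→(3,32.5)  cross = 7.5·32.5 − 3·36 = 135.7500; (r_i+r_j)·cross = 10.5·135.7500 = 1425.3750
Σcross = 753.5000 → A = |Σcross|/2 = 376.7500 mm²
Σ(r_i+r_j)·cross = 22877.7500 → first moment M = |Σ|/6 = 3812.9583
R_c = M/A = 3812.9583/376.7500 = 10.1207 mm
θ = 357° = 6.230825 rad
V = θ·R_c·A = 6.230825·10.1207·376.7500 = 23757.878 mm³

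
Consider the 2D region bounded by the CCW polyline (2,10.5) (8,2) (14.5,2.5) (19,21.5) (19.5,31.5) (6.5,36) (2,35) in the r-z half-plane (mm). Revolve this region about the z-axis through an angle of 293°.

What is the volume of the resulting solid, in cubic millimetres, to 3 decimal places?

Profile (r,z), 7 vertices: (2,10.5) (8,2) (14.5,2.5) (19,21.5) (19.5,31.5) (6.5,36) (2,35)
edge 0: (2,10.5)→(8,2)  cross = 2·2 − 8·10.5 = -80.0000; (r_i+r_j)·cross = 10·-80.0000 = -800.0000
edge 1: (8,2)→(14.5,2.5)  cross = 8·2.5 − 14.5·2 = -9.0000; (r_i+r_j)·cross = 22.5·-9.0000 = -202.5000
edge 2: (14.5,2.5)→(19,21.5)  cross = 14.5·21.5 − 19·2.5 = 264.2500; (r_i+r_j)·cross = 33.5·264.2500 = 8852.3750
edge 3: (19,21.5)→(19.5,31.5)  cross = 19·31.5 − 19.5·21.5 = 179.2500; (r_i+r_j)·cross = 38.5·179.2500 = 6901.1250
edge 4: (19.5,31.5)→(6.5,36)  cross = 19.5·36 − 6.5·31.5 = 497.2500; (r_i+r_j)·cross = 26·497.2500 = 12928.5000
edge 5: (6.5,36)→(2,35)  cross = 6.5·35 − 2·36 = 155.5000; (r_i+r_j)·cross = 8.5·155.5000 = 1321.7500
edge 6: (2,35)→(2,10.5)  cross = 2·10.5 − 2·35 = -49.0000; (r_i+r_j)·cross = 4·-49.0000 = -196.0000
Σcross = 958.2500 → A = |Σcross|/2 = 479.1250 mm²
Σ(r_i+r_j)·cross = 28805.2500 → first moment M = |Σ|/6 = 4800.8750
R_c = M/A = 4800.8750/479.1250 = 10.0201 mm
θ = 293° = 5.113815 rad
V = θ·R_c·A = 5.113815·10.0201·479.1250 = 24550.785 mm³

Volume = 24550.785 mm³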